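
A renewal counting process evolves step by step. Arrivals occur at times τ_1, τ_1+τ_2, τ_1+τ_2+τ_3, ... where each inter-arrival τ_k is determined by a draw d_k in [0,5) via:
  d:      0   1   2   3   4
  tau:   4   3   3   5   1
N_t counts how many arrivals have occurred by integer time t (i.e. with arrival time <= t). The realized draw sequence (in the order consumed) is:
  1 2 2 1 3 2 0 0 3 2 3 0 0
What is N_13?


4

draw d_1=1: τ_1=3, arrival time A_1=3
draw d_2=2: τ_2=3, arrival time A_2=6
draw d_3=2: τ_3=3, arrival time A_3=9
draw d_4=1: τ_4=3, arrival time A_4=12
draw d_5=3: τ_5=5, arrival time A_5=17
draw d_6=2: τ_6=3, arrival time A_6=20
draw d_7=0: τ_7=4, arrival time A_7=24
draw d_8=0: τ_8=4, arrival time A_8=28
draw d_9=3: τ_9=5, arrival time A_9=33
draw d_10=2: τ_10=3, arrival time A_10=36
draw d_11=3: τ_11=5, arrival time A_11=41
draw d_12=0: τ_12=4, arrival time A_12=45
draw d_13=0: τ_13=4, arrival time A_13=49
N_t over t=0..13: 0:0 1:0 2:0 3:1 4:1 5:1 6:2 7:2 8:2 9:3 10:3 11:3 12:4 13:4


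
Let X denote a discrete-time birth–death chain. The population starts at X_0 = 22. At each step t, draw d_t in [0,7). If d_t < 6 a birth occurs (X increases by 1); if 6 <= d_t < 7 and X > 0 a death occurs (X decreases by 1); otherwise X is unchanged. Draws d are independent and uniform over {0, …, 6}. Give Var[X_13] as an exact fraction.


X can drop by at most 1 per step and X_0 = 22 > T = 13, so X_t >= 22 − t >= 9 > 0 for every t <= 13: the floor at 0 (the 'and X > 0' condition) never binds. Hence X_13 = X_0 + Σ_{t<13} Y_t with i.i.d. increments Y_t = y(d_t) ∈ {+1, −1, 0}.
Outcome values over d=0..6: [1, 1, 1, 1, 1, 1, -1]
Σy = 5, Σy² = 7, M = 7
μ = 5/7 = 5/7,  σ² = 7/7 − (5/7)² = 24/49
Independent increments: Var[X_13] = 13·σ² = 13·(24/49) = 312/49

312/49


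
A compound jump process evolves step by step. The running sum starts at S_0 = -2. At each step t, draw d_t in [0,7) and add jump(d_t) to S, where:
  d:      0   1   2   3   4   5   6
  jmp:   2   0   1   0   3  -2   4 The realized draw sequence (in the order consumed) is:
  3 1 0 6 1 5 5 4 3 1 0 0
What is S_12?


t=0: S=-2, d=3, jump=0, S_1=-2
t=1: S=-2, d=1, jump=0, S_2=-2
t=2: S=-2, d=0, jump=2, S_3=0
t=3: S=0, d=6, jump=4, S_4=4
t=4: S=4, d=1, jump=0, S_5=4
t=5: S=4, d=5, jump=-2, S_6=2
t=6: S=2, d=5, jump=-2, S_7=0
t=7: S=0, d=4, jump=3, S_8=3
t=8: S=3, d=3, jump=0, S_9=3
t=9: S=3, d=1, jump=0, S_10=3
t=10: S=3, d=0, jump=2, S_11=5
t=11: S=5, d=0, jump=2, S_12=7

7


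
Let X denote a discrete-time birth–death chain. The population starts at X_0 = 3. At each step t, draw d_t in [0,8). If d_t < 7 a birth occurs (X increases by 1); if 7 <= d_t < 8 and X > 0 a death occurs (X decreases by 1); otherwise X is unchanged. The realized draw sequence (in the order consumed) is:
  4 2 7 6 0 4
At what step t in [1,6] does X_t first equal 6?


t=0: X=3, d=4 → birth, X_1=4
t=1: X=4, d=2 → birth, X_2=5
t=2: X=5, d=7 → death, X_3=4
t=3: X=4, d=6 → birth, X_4=5
t=4: X=5, d=0 → birth, X_5=6
t=5: X=6, d=4 → birth, X_6=7

5


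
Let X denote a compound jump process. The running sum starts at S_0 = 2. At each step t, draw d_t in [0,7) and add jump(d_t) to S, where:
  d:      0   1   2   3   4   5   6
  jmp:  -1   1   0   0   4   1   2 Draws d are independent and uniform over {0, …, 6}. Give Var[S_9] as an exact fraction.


144/7

Outcome values over d=0..6: [-1, 1, 0, 0, 4, 1, 2]
Σy = 7, Σy² = 23, M = 7
μ = 7/7 = 1,  σ² = 23/7 − (1)² = 16/7
Independent increments: Var[S_9] = 9·σ² = 9·(16/7) = 144/7


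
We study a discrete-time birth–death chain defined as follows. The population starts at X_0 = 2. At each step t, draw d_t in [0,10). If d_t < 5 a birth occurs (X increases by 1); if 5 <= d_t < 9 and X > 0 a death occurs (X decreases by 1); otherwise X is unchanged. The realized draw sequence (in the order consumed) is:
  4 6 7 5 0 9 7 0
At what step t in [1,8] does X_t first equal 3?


t=0: X=2, d=4 → birth, X_1=3
t=1: X=3, d=6 → death, X_2=2
t=2: X=2, d=7 → death, X_3=1
t=3: X=1, d=5 → death, X_4=0
t=4: X=0, d=0 → birth, X_5=1
t=5: X=1, d=9 → hold, X_6=1
t=6: X=1, d=7 → death, X_7=0
t=7: X=0, d=0 → birth, X_8=1

1


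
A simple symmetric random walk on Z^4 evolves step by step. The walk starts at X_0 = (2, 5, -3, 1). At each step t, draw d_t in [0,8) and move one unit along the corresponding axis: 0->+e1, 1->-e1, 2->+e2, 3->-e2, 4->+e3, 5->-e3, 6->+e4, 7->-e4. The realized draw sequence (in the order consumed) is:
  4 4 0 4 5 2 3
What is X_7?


t=0: X=(2, 5, -3, 1), d=4 → +e3, X_1=(2, 5, -2, 1)
t=1: X=(2, 5, -2, 1), d=4 → +e3, X_2=(2, 5, -1, 1)
t=2: X=(2, 5, -1, 1), d=0 → +e1, X_3=(3, 5, -1, 1)
t=3: X=(3, 5, -1, 1), d=4 → +e3, X_4=(3, 5, 0, 1)
t=4: X=(3, 5, 0, 1), d=5 → -e3, X_5=(3, 5, -1, 1)
t=5: X=(3, 5, -1, 1), d=2 → +e2, X_6=(3, 6, -1, 1)
t=6: X=(3, 6, -1, 1), d=3 → -e2, X_7=(3, 5, -1, 1)

(3, 5, -1, 1)


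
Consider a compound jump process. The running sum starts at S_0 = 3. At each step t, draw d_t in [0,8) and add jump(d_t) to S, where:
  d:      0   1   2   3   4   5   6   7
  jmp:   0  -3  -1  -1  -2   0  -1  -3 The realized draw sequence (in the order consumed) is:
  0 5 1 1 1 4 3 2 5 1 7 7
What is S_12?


-19

t=0: S=3, d=0, jump=0, S_1=3
t=1: S=3, d=5, jump=0, S_2=3
t=2: S=3, d=1, jump=-3, S_3=0
t=3: S=0, d=1, jump=-3, S_4=-3
t=4: S=-3, d=1, jump=-3, S_5=-6
t=5: S=-6, d=4, jump=-2, S_6=-8
t=6: S=-8, d=3, jump=-1, S_7=-9
t=7: S=-9, d=2, jump=-1, S_8=-10
t=8: S=-10, d=5, jump=0, S_9=-10
t=9: S=-10, d=1, jump=-3, S_10=-13
t=10: S=-13, d=7, jump=-3, S_11=-16
t=11: S=-16, d=7, jump=-3, S_12=-19


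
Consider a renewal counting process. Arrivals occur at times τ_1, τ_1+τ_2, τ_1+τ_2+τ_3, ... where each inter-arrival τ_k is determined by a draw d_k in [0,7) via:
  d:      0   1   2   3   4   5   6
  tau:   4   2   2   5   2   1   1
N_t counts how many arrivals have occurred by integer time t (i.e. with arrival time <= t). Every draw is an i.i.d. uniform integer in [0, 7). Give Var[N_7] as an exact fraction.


Inter-arrival values over d=0..6: [4, 2, 2, 5, 2, 1, 1]
Each d has probability 1/7, so the pmf of τ is: f(1) = 2/7, f(2) = 3/7, f(4) = 1/7, f(5) = 1/7
Let p_n(j) = P(N_n = j), with p_0 = [1]. Condition on τ_1: p_n(0) = P(τ > n), and for j >= 1, p_n(j) = Σ_{k<=n} f(k)·p_{n−k}(j−1)
p_1 = [5/7, 2/7]  (j = 0..1)
p_2 = [2/7, 31/49, 4/49]  (j = 0..2)
p_3 = [2/7, 19/49, 104/343, 8/343]  (j = 0..3)
p_4 = [1/7, 17/49, 131/343, 292/2401, 16/2401]  (j = 0..4)
p_5 = [0, 20/49, 15/49, 82/343, 752/16807, 32/16807]  (j = 0..5)
p_6 = [0, 10/49, 136/343, 631/2401, 2024/16807, 1840/117649, 64/117649]  (j = 0..6)
p_7 = [0, 4/49, 130/343, 719/2401, 3040/16807, 6304/117649, 4352/823543, 128/823543]  (j = 0..7)
E[N_7] = Σ j·p_7(j) = 2274827/823543;  E[N_7²] = Σ j²·p_7(j) = 7184805/823543
Var[N_7] = 7184805/823543 − (2274827/823543)² = 742157984186/678223072849

742157984186/678223072849


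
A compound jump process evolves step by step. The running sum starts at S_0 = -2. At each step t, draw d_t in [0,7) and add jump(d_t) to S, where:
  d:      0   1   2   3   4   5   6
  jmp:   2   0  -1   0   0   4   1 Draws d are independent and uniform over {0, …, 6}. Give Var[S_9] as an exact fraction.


Outcome values over d=0..6: [2, 0, -1, 0, 0, 4, 1]
Σy = 6, Σy² = 22, M = 7
μ = 6/7 = 6/7,  σ² = 22/7 − (6/7)² = 118/49
Independent increments: Var[S_9] = 9·σ² = 9·(118/49) = 1062/49

1062/49


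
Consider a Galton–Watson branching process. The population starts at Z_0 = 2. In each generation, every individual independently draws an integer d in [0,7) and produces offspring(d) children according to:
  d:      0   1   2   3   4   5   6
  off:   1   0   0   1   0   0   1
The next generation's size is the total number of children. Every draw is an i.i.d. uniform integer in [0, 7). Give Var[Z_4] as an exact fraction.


Outcome values over d=0..6: [1, 0, 0, 1, 0, 0, 1]
Σy = 3, Σy² = 3, M = 7
μ = 3/7 = 3/7,  σ² = 3/7 − (3/7)² = 12/49
V_0 = 0, E_0 = 2
V_1 = 12/49·E_0 + (3/7)²·V_0 = 24/49;  E_1 = 6/7
V_2 = 12/49·E_1 + (3/7)²·V_1 = 720/2401;  E_2 = 18/49
V_3 = 12/49·E_2 + (3/7)²·V_2 = 17064/117649;  E_3 = 54/343
V_4 = 12/49·E_3 + (3/7)²·V_3 = 375840/5764801;  E_4 = 162/2401

375840/5764801


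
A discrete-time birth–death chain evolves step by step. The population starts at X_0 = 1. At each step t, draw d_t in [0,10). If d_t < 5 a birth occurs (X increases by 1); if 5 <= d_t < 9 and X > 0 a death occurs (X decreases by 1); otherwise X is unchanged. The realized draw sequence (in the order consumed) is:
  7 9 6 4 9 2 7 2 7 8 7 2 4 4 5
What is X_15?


t=0: X=1, d=7 → death, X_1=0
t=1: X=0, d=9 → hold, X_2=0
t=2: X=0, d=6 → hold, X_3=0
t=3: X=0, d=4 → birth, X_4=1
t=4: X=1, d=9 → hold, X_5=1
t=5: X=1, d=2 → birth, X_6=2
t=6: X=2, d=7 → death, X_7=1
t=7: X=1, d=2 → birth, X_8=2
t=8: X=2, d=7 → death, X_9=1
t=9: X=1, d=8 → death, X_10=0
t=10: X=0, d=7 → hold, X_11=0
t=11: X=0, d=2 → birth, X_12=1
t=12: X=1, d=4 → birth, X_13=2
t=13: X=2, d=4 → birth, X_14=3
t=14: X=3, d=5 → death, X_15=2

2


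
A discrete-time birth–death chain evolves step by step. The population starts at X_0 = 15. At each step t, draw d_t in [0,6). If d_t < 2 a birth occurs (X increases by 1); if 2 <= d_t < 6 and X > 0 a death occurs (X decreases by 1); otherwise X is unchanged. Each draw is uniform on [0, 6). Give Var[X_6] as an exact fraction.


X can drop by at most 1 per step and X_0 = 15 > T = 6, so X_t >= 15 − t >= 9 > 0 for every t <= 6: the floor at 0 (the 'and X > 0' condition) never binds. Hence X_6 = X_0 + Σ_{t<6} Y_t with i.i.d. increments Y_t = y(d_t) ∈ {+1, −1, 0}.
Outcome values over d=0..5: [1, 1, -1, -1, -1, -1]
Σy = -2, Σy² = 6, M = 6
μ = -2/6 = -1/3,  σ² = 6/6 − (-1/3)² = 8/9
Independent increments: Var[X_6] = 6·σ² = 6·(8/9) = 16/3

16/3


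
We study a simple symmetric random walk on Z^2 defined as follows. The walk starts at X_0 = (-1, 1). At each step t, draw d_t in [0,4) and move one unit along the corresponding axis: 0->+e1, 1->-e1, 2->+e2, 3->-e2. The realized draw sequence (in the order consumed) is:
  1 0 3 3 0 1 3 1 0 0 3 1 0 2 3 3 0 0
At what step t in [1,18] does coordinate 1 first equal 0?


t=0: X=(-1, 1), d=1 → -e1, X_1=(-2, 1)
t=1: X=(-2, 1), d=0 → +e1, X_2=(-1, 1)
t=2: X=(-1, 1), d=3 → -e2, X_3=(-1, 0)
t=3: X=(-1, 0), d=3 → -e2, X_4=(-1, -1)
t=4: X=(-1, -1), d=0 → +e1, X_5=(0, -1)
t=5: X=(0, -1), d=1 → -e1, X_6=(-1, -1)
t=6: X=(-1, -1), d=3 → -e2, X_7=(-1, -2)
t=7: X=(-1, -2), d=1 → -e1, X_8=(-2, -2)
t=8: X=(-2, -2), d=0 → +e1, X_9=(-1, -2)
t=9: X=(-1, -2), d=0 → +e1, X_10=(0, -2)
t=10: X=(0, -2), d=3 → -e2, X_11=(0, -3)
t=11: X=(0, -3), d=1 → -e1, X_12=(-1, -3)
t=12: X=(-1, -3), d=0 → +e1, X_13=(0, -3)
t=13: X=(0, -3), d=2 → +e2, X_14=(0, -2)
t=14: X=(0, -2), d=3 → -e2, X_15=(0, -3)
t=15: X=(0, -3), d=3 → -e2, X_16=(0, -4)
t=16: X=(0, -4), d=0 → +e1, X_17=(1, -4)
t=17: X=(1, -4), d=0 → +e1, X_18=(2, -4)

5


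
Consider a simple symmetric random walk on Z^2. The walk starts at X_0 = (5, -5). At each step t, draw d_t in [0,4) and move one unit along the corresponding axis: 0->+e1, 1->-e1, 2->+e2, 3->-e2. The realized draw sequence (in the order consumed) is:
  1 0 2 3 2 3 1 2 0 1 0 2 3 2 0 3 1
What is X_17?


t=0: X=(5, -5), d=1 → -e1, X_1=(4, -5)
t=1: X=(4, -5), d=0 → +e1, X_2=(5, -5)
t=2: X=(5, -5), d=2 → +e2, X_3=(5, -4)
t=3: X=(5, -4), d=3 → -e2, X_4=(5, -5)
t=4: X=(5, -5), d=2 → +e2, X_5=(5, -4)
t=5: X=(5, -4), d=3 → -e2, X_6=(5, -5)
t=6: X=(5, -5), d=1 → -e1, X_7=(4, -5)
t=7: X=(4, -5), d=2 → +e2, X_8=(4, -4)
t=8: X=(4, -4), d=0 → +e1, X_9=(5, -4)
t=9: X=(5, -4), d=1 → -e1, X_10=(4, -4)
t=10: X=(4, -4), d=0 → +e1, X_11=(5, -4)
t=11: X=(5, -4), d=2 → +e2, X_12=(5, -3)
t=12: X=(5, -3), d=3 → -e2, X_13=(5, -4)
t=13: X=(5, -4), d=2 → +e2, X_14=(5, -3)
t=14: X=(5, -3), d=0 → +e1, X_15=(6, -3)
t=15: X=(6, -3), d=3 → -e2, X_16=(6, -4)
t=16: X=(6, -4), d=1 → -e1, X_17=(5, -4)

(5, -4)


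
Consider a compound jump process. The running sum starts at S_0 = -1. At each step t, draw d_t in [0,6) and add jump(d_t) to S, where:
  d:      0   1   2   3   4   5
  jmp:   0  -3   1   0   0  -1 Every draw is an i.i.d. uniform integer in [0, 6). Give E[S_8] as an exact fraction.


-5

Outcome values over d=0..5: [0, -3, 1, 0, 0, -1]
Σy = -3, Σy² = 11, M = 6
μ = -3/6 = -1/2,  σ² = 11/6 − (-1/2)² = 19/12
E[S_8] = -1 + 8·(-1/2) = -5


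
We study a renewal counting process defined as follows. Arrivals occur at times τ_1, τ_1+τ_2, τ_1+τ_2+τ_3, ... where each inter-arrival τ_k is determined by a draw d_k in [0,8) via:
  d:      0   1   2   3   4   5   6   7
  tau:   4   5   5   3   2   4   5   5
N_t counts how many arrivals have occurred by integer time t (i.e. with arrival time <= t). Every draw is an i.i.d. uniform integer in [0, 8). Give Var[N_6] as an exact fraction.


Inter-arrival values over d=0..7: [4, 5, 5, 3, 2, 4, 5, 5]
Each d has probability 1/8, so the pmf of τ is: f(2) = 1/8, f(3) = 1/8, f(4) = 1/4, f(5) = 1/2
Let p_n(j) = P(N_n = j), with p_0 = [1]. Condition on τ_1: p_n(0) = P(τ > n), and for j >= 1, p_n(j) = Σ_{k<=n} f(k)·p_{n−k}(j−1)
p_1 = [1]  (j = 0)
p_2 = [7/8, 1/8]  (j = 0..1)
p_3 = [3/4, 1/4]  (j = 0..1)
p_4 = [1/2, 31/64, 1/64]  (j = 0..2)
p_5 = [0, 61/64, 3/64]  (j = 0..2)
p_6 = [0, 7/8, 63/512, 1/512]  (j = 0..3)
E[N_6] = Σ j·p_6(j) = 577/512;  E[N_6²] = Σ j²·p_6(j) = 709/512
Var[N_6] = 709/512 − (577/512)² = 30079/262144

30079/262144


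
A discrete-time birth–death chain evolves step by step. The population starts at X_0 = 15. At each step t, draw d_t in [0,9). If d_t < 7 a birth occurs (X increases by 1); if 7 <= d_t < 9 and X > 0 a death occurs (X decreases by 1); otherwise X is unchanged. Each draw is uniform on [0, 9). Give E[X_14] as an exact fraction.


X can drop by at most 1 per step and X_0 = 15 > T = 14, so X_t >= 15 − t >= 1 > 0 for every t <= 14: the floor at 0 (the 'and X > 0' condition) never binds. Hence X_14 = X_0 + Σ_{t<14} Y_t with i.i.d. increments Y_t = y(d_t) ∈ {+1, −1, 0}.
Outcome values over d=0..8: [1, 1, 1, 1, 1, 1, 1, -1, -1]
Σy = 5, Σy² = 9, M = 9
μ = 5/9 = 5/9,  σ² = 9/9 − (5/9)² = 56/81
E[X_14] = 15 + 14·(5/9) = 205/9

205/9


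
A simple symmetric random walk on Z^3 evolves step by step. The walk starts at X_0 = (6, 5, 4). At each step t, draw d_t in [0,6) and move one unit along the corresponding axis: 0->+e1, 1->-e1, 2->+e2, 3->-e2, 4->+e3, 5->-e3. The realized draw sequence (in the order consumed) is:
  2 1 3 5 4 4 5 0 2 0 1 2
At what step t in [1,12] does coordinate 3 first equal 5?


6

t=0: X=(6, 5, 4), d=2 → +e2, X_1=(6, 6, 4)
t=1: X=(6, 6, 4), d=1 → -e1, X_2=(5, 6, 4)
t=2: X=(5, 6, 4), d=3 → -e2, X_3=(5, 5, 4)
t=3: X=(5, 5, 4), d=5 → -e3, X_4=(5, 5, 3)
t=4: X=(5, 5, 3), d=4 → +e3, X_5=(5, 5, 4)
t=5: X=(5, 5, 4), d=4 → +e3, X_6=(5, 5, 5)
t=6: X=(5, 5, 5), d=5 → -e3, X_7=(5, 5, 4)
t=7: X=(5, 5, 4), d=0 → +e1, X_8=(6, 5, 4)
t=8: X=(6, 5, 4), d=2 → +e2, X_9=(6, 6, 4)
t=9: X=(6, 6, 4), d=0 → +e1, X_10=(7, 6, 4)
t=10: X=(7, 6, 4), d=1 → -e1, X_11=(6, 6, 4)
t=11: X=(6, 6, 4), d=2 → +e2, X_12=(6, 7, 4)


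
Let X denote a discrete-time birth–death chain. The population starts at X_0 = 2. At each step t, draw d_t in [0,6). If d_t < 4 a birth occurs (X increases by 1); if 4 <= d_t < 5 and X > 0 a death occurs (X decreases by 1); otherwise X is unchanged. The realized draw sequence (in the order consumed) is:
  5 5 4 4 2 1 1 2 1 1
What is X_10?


t=0: X=2, d=5 → hold, X_1=2
t=1: X=2, d=5 → hold, X_2=2
t=2: X=2, d=4 → death, X_3=1
t=3: X=1, d=4 → death, X_4=0
t=4: X=0, d=2 → birth, X_5=1
t=5: X=1, d=1 → birth, X_6=2
t=6: X=2, d=1 → birth, X_7=3
t=7: X=3, d=2 → birth, X_8=4
t=8: X=4, d=1 → birth, X_9=5
t=9: X=5, d=1 → birth, X_10=6

6


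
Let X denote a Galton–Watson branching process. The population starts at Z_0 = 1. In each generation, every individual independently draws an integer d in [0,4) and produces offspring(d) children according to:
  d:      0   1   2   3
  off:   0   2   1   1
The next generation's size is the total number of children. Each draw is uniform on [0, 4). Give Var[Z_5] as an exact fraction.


5/2

Outcome values over d=0..3: [0, 2, 1, 1]
Σy = 4, Σy² = 6, M = 4
μ = 4/4 = 1,  σ² = 6/4 − (1)² = 1/2
V_0 = 0, E_0 = 1
V_1 = 1/2·E_0 + (1)²·V_0 = 1/2;  E_1 = 1
V_2 = 1/2·E_1 + (1)²·V_1 = 1;  E_2 = 1
V_3 = 1/2·E_2 + (1)²·V_2 = 3/2;  E_3 = 1
V_4 = 1/2·E_3 + (1)²·V_3 = 2;  E_4 = 1
V_5 = 1/2·E_4 + (1)²·V_4 = 5/2;  E_5 = 1


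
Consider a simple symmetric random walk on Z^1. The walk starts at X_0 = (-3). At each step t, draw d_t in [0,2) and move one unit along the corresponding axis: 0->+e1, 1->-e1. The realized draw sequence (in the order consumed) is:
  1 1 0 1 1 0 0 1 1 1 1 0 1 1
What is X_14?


(-9)

t=0: X=(-3), d=1 → -e1, X_1=(-4)
t=1: X=(-4), d=1 → -e1, X_2=(-5)
t=2: X=(-5), d=0 → +e1, X_3=(-4)
t=3: X=(-4), d=1 → -e1, X_4=(-5)
t=4: X=(-5), d=1 → -e1, X_5=(-6)
t=5: X=(-6), d=0 → +e1, X_6=(-5)
t=6: X=(-5), d=0 → +e1, X_7=(-4)
t=7: X=(-4), d=1 → -e1, X_8=(-5)
t=8: X=(-5), d=1 → -e1, X_9=(-6)
t=9: X=(-6), d=1 → -e1, X_10=(-7)
t=10: X=(-7), d=1 → -e1, X_11=(-8)
t=11: X=(-8), d=0 → +e1, X_12=(-7)
t=12: X=(-7), d=1 → -e1, X_13=(-8)
t=13: X=(-8), d=1 → -e1, X_14=(-9)


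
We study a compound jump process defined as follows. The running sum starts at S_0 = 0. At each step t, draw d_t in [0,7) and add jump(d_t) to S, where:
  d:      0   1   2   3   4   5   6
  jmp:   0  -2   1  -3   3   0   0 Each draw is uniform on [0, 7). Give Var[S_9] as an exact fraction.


1440/49

Outcome values over d=0..6: [0, -2, 1, -3, 3, 0, 0]
Σy = -1, Σy² = 23, M = 7
μ = -1/7 = -1/7,  σ² = 23/7 − (-1/7)² = 160/49
Independent increments: Var[S_9] = 9·σ² = 9·(160/49) = 1440/49


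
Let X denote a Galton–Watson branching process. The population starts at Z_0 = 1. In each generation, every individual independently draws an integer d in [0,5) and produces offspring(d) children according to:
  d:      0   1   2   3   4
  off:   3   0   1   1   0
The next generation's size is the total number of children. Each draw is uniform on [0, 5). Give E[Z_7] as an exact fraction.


1

Outcome values over d=0..4: [3, 0, 1, 1, 0]
Σy = 5, Σy² = 11, M = 5
μ = 5/5 = 1,  σ² = 11/5 − (1)² = 6/5
E[Z_0] = 1
E[Z_1] = 1·E[Z_0] = 1
E[Z_2] = 1·E[Z_1] = 1
E[Z_3] = 1·E[Z_2] = 1
E[Z_4] = 1·E[Z_3] = 1
E[Z_5] = 1·E[Z_4] = 1
E[Z_6] = 1·E[Z_5] = 1
E[Z_7] = 1·E[Z_6] = 1


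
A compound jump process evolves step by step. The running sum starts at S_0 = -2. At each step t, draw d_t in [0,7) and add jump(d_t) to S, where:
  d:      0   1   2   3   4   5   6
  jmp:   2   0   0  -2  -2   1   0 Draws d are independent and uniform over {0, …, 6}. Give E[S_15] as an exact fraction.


Outcome values over d=0..6: [2, 0, 0, -2, -2, 1, 0]
Σy = -1, Σy² = 13, M = 7
μ = -1/7 = -1/7,  σ² = 13/7 − (-1/7)² = 90/49
E[S_15] = -2 + 15·(-1/7) = -29/7

-29/7


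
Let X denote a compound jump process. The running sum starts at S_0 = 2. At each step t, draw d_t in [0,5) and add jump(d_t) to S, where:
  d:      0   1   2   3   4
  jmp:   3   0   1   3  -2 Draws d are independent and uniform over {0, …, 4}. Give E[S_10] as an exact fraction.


Outcome values over d=0..4: [3, 0, 1, 3, -2]
Σy = 5, Σy² = 23, M = 5
μ = 5/5 = 1,  σ² = 23/5 − (1)² = 18/5
E[S_10] = 2 + 10·(1) = 12

12


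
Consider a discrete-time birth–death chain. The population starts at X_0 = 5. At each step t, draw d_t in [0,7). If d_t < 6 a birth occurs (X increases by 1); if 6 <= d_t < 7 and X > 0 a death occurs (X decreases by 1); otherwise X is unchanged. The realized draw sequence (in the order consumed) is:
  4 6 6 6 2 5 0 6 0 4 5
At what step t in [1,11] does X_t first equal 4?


3

t=0: X=5, d=4 → birth, X_1=6
t=1: X=6, d=6 → death, X_2=5
t=2: X=5, d=6 → death, X_3=4
t=3: X=4, d=6 → death, X_4=3
t=4: X=3, d=2 → birth, X_5=4
t=5: X=4, d=5 → birth, X_6=5
t=6: X=5, d=0 → birth, X_7=6
t=7: X=6, d=6 → death, X_8=5
t=8: X=5, d=0 → birth, X_9=6
t=9: X=6, d=4 → birth, X_10=7
t=10: X=7, d=5 → birth, X_11=8


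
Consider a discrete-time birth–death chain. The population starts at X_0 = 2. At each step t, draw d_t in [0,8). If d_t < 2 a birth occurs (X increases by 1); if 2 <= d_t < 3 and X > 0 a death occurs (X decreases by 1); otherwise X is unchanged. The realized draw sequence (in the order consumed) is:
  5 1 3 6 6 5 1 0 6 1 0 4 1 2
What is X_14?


7

t=0: X=2, d=5 → hold, X_1=2
t=1: X=2, d=1 → birth, X_2=3
t=2: X=3, d=3 → hold, X_3=3
t=3: X=3, d=6 → hold, X_4=3
t=4: X=3, d=6 → hold, X_5=3
t=5: X=3, d=5 → hold, X_6=3
t=6: X=3, d=1 → birth, X_7=4
t=7: X=4, d=0 → birth, X_8=5
t=8: X=5, d=6 → hold, X_9=5
t=9: X=5, d=1 → birth, X_10=6
t=10: X=6, d=0 → birth, X_11=7
t=11: X=7, d=4 → hold, X_12=7
t=12: X=7, d=1 → birth, X_13=8
t=13: X=8, d=2 → death, X_14=7


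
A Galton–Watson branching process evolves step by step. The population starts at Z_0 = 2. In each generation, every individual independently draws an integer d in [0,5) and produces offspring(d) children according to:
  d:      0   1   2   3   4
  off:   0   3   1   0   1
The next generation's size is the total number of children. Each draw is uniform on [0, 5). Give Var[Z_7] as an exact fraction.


Outcome values over d=0..4: [0, 3, 1, 0, 1]
Σy = 5, Σy² = 11, M = 5
μ = 5/5 = 1,  σ² = 11/5 − (1)² = 6/5
V_0 = 0, E_0 = 2
V_1 = 6/5·E_0 + (1)²·V_0 = 12/5;  E_1 = 2
V_2 = 6/5·E_1 + (1)²·V_1 = 24/5;  E_2 = 2
V_3 = 6/5·E_2 + (1)²·V_2 = 36/5;  E_3 = 2
V_4 = 6/5·E_3 + (1)²·V_3 = 48/5;  E_4 = 2
V_5 = 6/5·E_4 + (1)²·V_4 = 12;  E_5 = 2
V_6 = 6/5·E_5 + (1)²·V_5 = 72/5;  E_6 = 2
V_7 = 6/5·E_6 + (1)²·V_6 = 84/5;  E_7 = 2

84/5


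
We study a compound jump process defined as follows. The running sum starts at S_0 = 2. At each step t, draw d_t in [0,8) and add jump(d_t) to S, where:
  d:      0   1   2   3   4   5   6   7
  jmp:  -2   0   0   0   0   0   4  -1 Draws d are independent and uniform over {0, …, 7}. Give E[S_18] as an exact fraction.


17/4

Outcome values over d=0..7: [-2, 0, 0, 0, 0, 0, 4, -1]
Σy = 1, Σy² = 21, M = 8
μ = 1/8 = 1/8,  σ² = 21/8 − (1/8)² = 167/64
E[S_18] = 2 + 18·(1/8) = 17/4


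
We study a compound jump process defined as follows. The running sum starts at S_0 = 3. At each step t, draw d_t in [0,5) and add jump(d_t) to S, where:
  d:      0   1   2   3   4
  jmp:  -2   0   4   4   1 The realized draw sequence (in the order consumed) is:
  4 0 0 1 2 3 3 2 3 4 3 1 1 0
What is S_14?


t=0: S=3, d=4, jump=1, S_1=4
t=1: S=4, d=0, jump=-2, S_2=2
t=2: S=2, d=0, jump=-2, S_3=0
t=3: S=0, d=1, jump=0, S_4=0
t=4: S=0, d=2, jump=4, S_5=4
t=5: S=4, d=3, jump=4, S_6=8
t=6: S=8, d=3, jump=4, S_7=12
t=7: S=12, d=2, jump=4, S_8=16
t=8: S=16, d=3, jump=4, S_9=20
t=9: S=20, d=4, jump=1, S_10=21
t=10: S=21, d=3, jump=4, S_11=25
t=11: S=25, d=1, jump=0, S_12=25
t=12: S=25, d=1, jump=0, S_13=25
t=13: S=25, d=0, jump=-2, S_14=23

23


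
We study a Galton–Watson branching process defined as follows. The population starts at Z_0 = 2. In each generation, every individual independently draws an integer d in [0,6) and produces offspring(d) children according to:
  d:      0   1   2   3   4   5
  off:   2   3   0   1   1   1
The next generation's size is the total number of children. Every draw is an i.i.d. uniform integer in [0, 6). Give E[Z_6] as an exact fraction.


8192/729

Outcome values over d=0..5: [2, 3, 0, 1, 1, 1]
Σy = 8, Σy² = 16, M = 6
μ = 8/6 = 4/3,  σ² = 16/6 − (4/3)² = 8/9
E[Z_0] = 2
E[Z_1] = 4/3·E[Z_0] = 8/3
E[Z_2] = 4/3·E[Z_1] = 32/9
E[Z_3] = 4/3·E[Z_2] = 128/27
E[Z_4] = 4/3·E[Z_3] = 512/81
E[Z_5] = 4/3·E[Z_4] = 2048/243
E[Z_6] = 4/3·E[Z_5] = 8192/729


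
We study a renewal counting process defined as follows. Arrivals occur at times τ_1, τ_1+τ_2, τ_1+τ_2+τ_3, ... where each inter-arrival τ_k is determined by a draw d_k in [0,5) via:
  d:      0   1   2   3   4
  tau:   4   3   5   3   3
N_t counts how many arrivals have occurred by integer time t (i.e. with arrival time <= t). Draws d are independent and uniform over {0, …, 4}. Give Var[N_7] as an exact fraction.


Inter-arrival values over d=0..4: [4, 3, 5, 3, 3]
Each d has probability 1/5, so the pmf of τ is: f(3) = 3/5, f(4) = 1/5, f(5) = 1/5
Let p_n(j) = P(N_n = j), with p_0 = [1]. Condition on τ_1: p_n(0) = P(τ > n), and for j >= 1, p_n(j) = Σ_{k<=n} f(k)·p_{n−k}(j−1)
p_1 = [1]  (j = 0)
p_2 = [1]  (j = 0)
p_3 = [2/5, 3/5]  (j = 0..1)
p_4 = [1/5, 4/5]  (j = 0..1)
p_5 = [0, 1]  (j = 0..1)
p_6 = [0, 16/25, 9/25]  (j = 0..2)
p_7 = [0, 2/5, 3/5]  (j = 0..2)
E[N_7] = Σ j·p_7(j) = 8/5;  E[N_7²] = Σ j²·p_7(j) = 14/5
Var[N_7] = 14/5 − (8/5)² = 6/25

6/25


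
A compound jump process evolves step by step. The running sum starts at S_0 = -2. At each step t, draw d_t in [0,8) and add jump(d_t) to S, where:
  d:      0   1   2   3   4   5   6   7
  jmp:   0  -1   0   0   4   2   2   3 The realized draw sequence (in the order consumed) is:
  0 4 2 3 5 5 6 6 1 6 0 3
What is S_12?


11

t=0: S=-2, d=0, jump=0, S_1=-2
t=1: S=-2, d=4, jump=4, S_2=2
t=2: S=2, d=2, jump=0, S_3=2
t=3: S=2, d=3, jump=0, S_4=2
t=4: S=2, d=5, jump=2, S_5=4
t=5: S=4, d=5, jump=2, S_6=6
t=6: S=6, d=6, jump=2, S_7=8
t=7: S=8, d=6, jump=2, S_8=10
t=8: S=10, d=1, jump=-1, S_9=9
t=9: S=9, d=6, jump=2, S_10=11
t=10: S=11, d=0, jump=0, S_11=11
t=11: S=11, d=3, jump=0, S_12=11


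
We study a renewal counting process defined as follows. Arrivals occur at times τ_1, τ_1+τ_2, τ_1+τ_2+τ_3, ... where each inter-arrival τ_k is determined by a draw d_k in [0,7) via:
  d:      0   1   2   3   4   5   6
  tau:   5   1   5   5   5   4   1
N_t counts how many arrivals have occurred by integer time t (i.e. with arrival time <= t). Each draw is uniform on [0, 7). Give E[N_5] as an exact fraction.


Inter-arrival values over d=0..6: [5, 1, 5, 5, 5, 4, 1]
Each d has probability 1/7, so the pmf of τ is: f(1) = 2/7, f(4) = 1/7, f(5) = 4/7
Renewal equation for m(n) = E[N_n]: condition on τ_1 = k (if k <= n, one arrival plus a fresh copy on the remaining n−k steps): m(n) = F(n) + Σ_{k<=n} f(k)·m(n−k), where F(n) = P(τ <= n) and m(0) = 0
m(1) = F(1) = 2/7
m(2) = F(2) + f(1)·m(1) = 2/7 + 2/7·2/7 = 18/49
m(3) = F(3) + f(1)·m(2) = 2/7 + 2/7·18/49 = 134/343
m(4) = F(4) + f(1)·m(3) = 3/7 + 2/7·134/343 = 1297/2401
m(5) = F(5) + f(1)·m(4) + f(4)·m(1) = 1 + 2/7·1297/2401 + 1/7·2/7 = 20087/16807
E[N_5] = m(5) = 20087/16807

20087/16807


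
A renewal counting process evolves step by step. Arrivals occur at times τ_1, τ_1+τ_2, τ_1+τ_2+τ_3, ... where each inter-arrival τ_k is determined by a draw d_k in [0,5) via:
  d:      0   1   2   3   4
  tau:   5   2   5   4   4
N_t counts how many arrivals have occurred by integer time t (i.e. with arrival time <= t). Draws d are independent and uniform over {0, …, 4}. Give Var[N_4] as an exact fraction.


Inter-arrival values over d=0..4: [5, 2, 5, 4, 4]
Each d has probability 1/5, so the pmf of τ is: f(2) = 1/5, f(4) = 2/5, f(5) = 2/5
Let p_n(j) = P(N_n = j), with p_0 = [1]. Condition on τ_1: p_n(0) = P(τ > n), and for j >= 1, p_n(j) = Σ_{k<=n} f(k)·p_{n−k}(j−1)
p_1 = [1]  (j = 0)
p_2 = [4/5, 1/5]  (j = 0..1)
p_3 = [4/5, 1/5]  (j = 0..1)
p_4 = [2/5, 14/25, 1/25]  (j = 0..2)
E[N_4] = Σ j·p_4(j) = 16/25;  E[N_4²] = Σ j²·p_4(j) = 18/25
Var[N_4] = 18/25 − (16/25)² = 194/625

194/625


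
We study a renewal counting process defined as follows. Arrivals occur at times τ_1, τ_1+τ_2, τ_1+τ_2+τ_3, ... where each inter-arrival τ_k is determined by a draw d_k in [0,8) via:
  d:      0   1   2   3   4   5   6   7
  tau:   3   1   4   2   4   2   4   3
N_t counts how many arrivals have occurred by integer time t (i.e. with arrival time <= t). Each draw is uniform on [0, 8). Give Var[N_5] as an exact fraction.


382140079/1073741824

Inter-arrival values over d=0..7: [3, 1, 4, 2, 4, 2, 4, 3]
Each d has probability 1/8, so the pmf of τ is: f(1) = 1/8, f(2) = 1/4, f(3) = 1/4, f(4) = 3/8
Let p_n(j) = P(N_n = j), with p_0 = [1]. Condition on τ_1: p_n(0) = P(τ > n), and for j >= 1, p_n(j) = Σ_{k<=n} f(k)·p_{n−k}(j−1)
p_1 = [7/8, 1/8]  (j = 0..1)
p_2 = [5/8, 23/64, 1/64]  (j = 0..2)
p_3 = [3/8, 35/64, 39/512, 1/512]  (j = 0..3)
p_4 = [0, 51/64, 97/512, 55/4096, 1/4096]  (j = 0..4)
p_5 = [0, 37/64, 191/512, 191/4096, 71/32768, 1/32768]  (j = 0..5)
E[N_5] = Σ j·p_5(j) = 48265/32768;  E[N_5²] = Σ j²·p_5(j) = 82753/32768
Var[N_5] = 82753/32768 − (48265/32768)² = 382140079/1073741824


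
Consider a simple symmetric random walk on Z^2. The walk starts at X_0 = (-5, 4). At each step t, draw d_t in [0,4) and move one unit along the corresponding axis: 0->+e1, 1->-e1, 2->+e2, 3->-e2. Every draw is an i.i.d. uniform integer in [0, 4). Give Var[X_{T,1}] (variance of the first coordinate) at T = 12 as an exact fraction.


6

Outcome values over d=0..3: [1, -1, 0, 0]
Σy = 0, Σy² = 2, M = 4
μ = 0/4 = 0,  σ² = 2/4 − (0)² = 1/2
Independent increments: Var[X_12] = 12·σ² = 12·(1/2) = 6


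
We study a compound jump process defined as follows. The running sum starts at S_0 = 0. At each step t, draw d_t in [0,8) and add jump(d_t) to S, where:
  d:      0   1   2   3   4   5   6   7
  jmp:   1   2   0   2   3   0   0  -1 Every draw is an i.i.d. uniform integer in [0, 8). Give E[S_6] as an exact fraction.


21/4

Outcome values over d=0..7: [1, 2, 0, 2, 3, 0, 0, -1]
Σy = 7, Σy² = 19, M = 8
μ = 7/8 = 7/8,  σ² = 19/8 − (7/8)² = 103/64
E[S_6] = 0 + 6·(7/8) = 21/4


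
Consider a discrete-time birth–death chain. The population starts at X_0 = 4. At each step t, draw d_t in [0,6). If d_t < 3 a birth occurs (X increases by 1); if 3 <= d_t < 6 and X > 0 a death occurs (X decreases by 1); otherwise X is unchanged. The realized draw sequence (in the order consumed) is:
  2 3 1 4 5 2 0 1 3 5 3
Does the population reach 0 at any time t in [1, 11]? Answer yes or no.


t=0: X=4, d=2 → birth, X_1=5
t=1: X=5, d=3 → death, X_2=4
t=2: X=4, d=1 → birth, X_3=5
t=3: X=5, d=4 → death, X_4=4
t=4: X=4, d=5 → death, X_5=3
t=5: X=3, d=2 → birth, X_6=4
t=6: X=4, d=0 → birth, X_7=5
t=7: X=5, d=1 → birth, X_8=6
t=8: X=6, d=3 → death, X_9=5
t=9: X=5, d=5 → death, X_10=4
t=10: X=4, d=3 → death, X_11=3

no


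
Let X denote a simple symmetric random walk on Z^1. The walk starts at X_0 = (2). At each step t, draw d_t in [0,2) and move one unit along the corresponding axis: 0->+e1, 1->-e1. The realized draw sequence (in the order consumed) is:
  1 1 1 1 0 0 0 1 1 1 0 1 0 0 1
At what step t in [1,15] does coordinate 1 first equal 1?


1

t=0: X=(2), d=1 → -e1, X_1=(1)
t=1: X=(1), d=1 → -e1, X_2=(0)
t=2: X=(0), d=1 → -e1, X_3=(-1)
t=3: X=(-1), d=1 → -e1, X_4=(-2)
t=4: X=(-2), d=0 → +e1, X_5=(-1)
t=5: X=(-1), d=0 → +e1, X_6=(0)
t=6: X=(0), d=0 → +e1, X_7=(1)
t=7: X=(1), d=1 → -e1, X_8=(0)
t=8: X=(0), d=1 → -e1, X_9=(-1)
t=9: X=(-1), d=1 → -e1, X_10=(-2)
t=10: X=(-2), d=0 → +e1, X_11=(-1)
t=11: X=(-1), d=1 → -e1, X_12=(-2)
t=12: X=(-2), d=0 → +e1, X_13=(-1)
t=13: X=(-1), d=0 → +e1, X_14=(0)
t=14: X=(0), d=1 → -e1, X_15=(-1)


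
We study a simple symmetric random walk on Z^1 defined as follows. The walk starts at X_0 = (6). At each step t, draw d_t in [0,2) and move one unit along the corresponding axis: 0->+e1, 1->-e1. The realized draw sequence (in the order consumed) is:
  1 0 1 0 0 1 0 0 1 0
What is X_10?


t=0: X=(6), d=1 → -e1, X_1=(5)
t=1: X=(5), d=0 → +e1, X_2=(6)
t=2: X=(6), d=1 → -e1, X_3=(5)
t=3: X=(5), d=0 → +e1, X_4=(6)
t=4: X=(6), d=0 → +e1, X_5=(7)
t=5: X=(7), d=1 → -e1, X_6=(6)
t=6: X=(6), d=0 → +e1, X_7=(7)
t=7: X=(7), d=0 → +e1, X_8=(8)
t=8: X=(8), d=1 → -e1, X_9=(7)
t=9: X=(7), d=0 → +e1, X_10=(8)

(8)


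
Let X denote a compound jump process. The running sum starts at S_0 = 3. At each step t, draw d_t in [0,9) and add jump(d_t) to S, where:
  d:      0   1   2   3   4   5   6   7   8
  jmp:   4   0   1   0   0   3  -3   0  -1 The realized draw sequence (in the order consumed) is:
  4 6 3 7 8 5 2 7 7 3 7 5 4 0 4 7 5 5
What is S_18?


t=0: S=3, d=4, jump=0, S_1=3
t=1: S=3, d=6, jump=-3, S_2=0
t=2: S=0, d=3, jump=0, S_3=0
t=3: S=0, d=7, jump=0, S_4=0
t=4: S=0, d=8, jump=-1, S_5=-1
t=5: S=-1, d=5, jump=3, S_6=2
t=6: S=2, d=2, jump=1, S_7=3
t=7: S=3, d=7, jump=0, S_8=3
t=8: S=3, d=7, jump=0, S_9=3
t=9: S=3, d=3, jump=0, S_10=3
t=10: S=3, d=7, jump=0, S_11=3
t=11: S=3, d=5, jump=3, S_12=6
t=12: S=6, d=4, jump=0, S_13=6
t=13: S=6, d=0, jump=4, S_14=10
t=14: S=10, d=4, jump=0, S_15=10
t=15: S=10, d=7, jump=0, S_16=10
t=16: S=10, d=5, jump=3, S_17=13
t=17: S=13, d=5, jump=3, S_18=16

16


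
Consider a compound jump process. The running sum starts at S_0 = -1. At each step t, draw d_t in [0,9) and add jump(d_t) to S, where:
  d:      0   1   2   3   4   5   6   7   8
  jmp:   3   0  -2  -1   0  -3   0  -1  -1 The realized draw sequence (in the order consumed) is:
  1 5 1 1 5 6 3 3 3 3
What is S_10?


-11

t=0: S=-1, d=1, jump=0, S_1=-1
t=1: S=-1, d=5, jump=-3, S_2=-4
t=2: S=-4, d=1, jump=0, S_3=-4
t=3: S=-4, d=1, jump=0, S_4=-4
t=4: S=-4, d=5, jump=-3, S_5=-7
t=5: S=-7, d=6, jump=0, S_6=-7
t=6: S=-7, d=3, jump=-1, S_7=-8
t=7: S=-8, d=3, jump=-1, S_8=-9
t=8: S=-9, d=3, jump=-1, S_9=-10
t=9: S=-10, d=3, jump=-1, S_10=-11


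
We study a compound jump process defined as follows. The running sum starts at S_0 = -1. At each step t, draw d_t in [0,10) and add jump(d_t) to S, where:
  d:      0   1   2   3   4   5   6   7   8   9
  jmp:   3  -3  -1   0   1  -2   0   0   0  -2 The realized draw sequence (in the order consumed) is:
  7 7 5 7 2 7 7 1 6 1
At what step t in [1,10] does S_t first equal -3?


t=0: S=-1, d=7, jump=0, S_1=-1
t=1: S=-1, d=7, jump=0, S_2=-1
t=2: S=-1, d=5, jump=-2, S_3=-3
t=3: S=-3, d=7, jump=0, S_4=-3
t=4: S=-3, d=2, jump=-1, S_5=-4
t=5: S=-4, d=7, jump=0, S_6=-4
t=6: S=-4, d=7, jump=0, S_7=-4
t=7: S=-4, d=1, jump=-3, S_8=-7
t=8: S=-7, d=6, jump=0, S_9=-7
t=9: S=-7, d=1, jump=-3, S_10=-10

3


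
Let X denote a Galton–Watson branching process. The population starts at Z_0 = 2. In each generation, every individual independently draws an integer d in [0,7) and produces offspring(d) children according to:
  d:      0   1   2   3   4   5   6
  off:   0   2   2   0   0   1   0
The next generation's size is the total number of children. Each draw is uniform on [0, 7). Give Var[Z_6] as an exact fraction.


Outcome values over d=0..6: [0, 2, 2, 0, 0, 1, 0]
Σy = 5, Σy² = 9, M = 7
μ = 5/7 = 5/7,  σ² = 9/7 − (5/7)² = 38/49
V_0 = 0, E_0 = 2
V_1 = 38/49·E_0 + (5/7)²·V_0 = 76/49;  E_1 = 10/7
V_2 = 38/49·E_1 + (5/7)²·V_1 = 4560/2401;  E_2 = 50/49
V_3 = 38/49·E_2 + (5/7)²·V_2 = 207100/117649;  E_3 = 250/343
V_4 = 38/49·E_3 + (5/7)²·V_3 = 8436000/5764801;  E_4 = 1250/2401
V_5 = 38/49·E_4 + (5/7)²·V_4 = 324947500/282475249;  E_5 = 6250/16807
V_6 = 38/49·E_5 + (5/7)²·V_5 = 12115350000/13841287201;  E_6 = 31250/117649

12115350000/13841287201


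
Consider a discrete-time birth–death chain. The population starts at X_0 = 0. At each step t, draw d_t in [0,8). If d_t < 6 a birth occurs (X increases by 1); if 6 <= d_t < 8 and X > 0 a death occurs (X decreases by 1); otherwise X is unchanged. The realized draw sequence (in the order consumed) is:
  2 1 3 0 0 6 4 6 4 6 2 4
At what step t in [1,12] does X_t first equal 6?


12

t=0: X=0, d=2 → birth, X_1=1
t=1: X=1, d=1 → birth, X_2=2
t=2: X=2, d=3 → birth, X_3=3
t=3: X=3, d=0 → birth, X_4=4
t=4: X=4, d=0 → birth, X_5=5
t=5: X=5, d=6 → death, X_6=4
t=6: X=4, d=4 → birth, X_7=5
t=7: X=5, d=6 → death, X_8=4
t=8: X=4, d=4 → birth, X_9=5
t=9: X=5, d=6 → death, X_10=4
t=10: X=4, d=2 → birth, X_11=5
t=11: X=5, d=4 → birth, X_12=6


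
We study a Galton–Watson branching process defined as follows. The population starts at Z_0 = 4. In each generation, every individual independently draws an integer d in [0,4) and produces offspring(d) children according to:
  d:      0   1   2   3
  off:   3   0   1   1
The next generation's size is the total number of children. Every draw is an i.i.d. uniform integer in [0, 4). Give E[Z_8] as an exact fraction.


Outcome values over d=0..3: [3, 0, 1, 1]
Σy = 5, Σy² = 11, M = 4
μ = 5/4 = 5/4,  σ² = 11/4 − (5/4)² = 19/16
E[Z_0] = 4
E[Z_1] = 5/4·E[Z_0] = 5
E[Z_2] = 5/4·E[Z_1] = 25/4
E[Z_3] = 5/4·E[Z_2] = 125/16
E[Z_4] = 5/4·E[Z_3] = 625/64
E[Z_5] = 5/4·E[Z_4] = 3125/256
E[Z_6] = 5/4·E[Z_5] = 15625/1024
E[Z_7] = 5/4·E[Z_6] = 78125/4096
E[Z_8] = 5/4·E[Z_7] = 390625/16384

390625/16384


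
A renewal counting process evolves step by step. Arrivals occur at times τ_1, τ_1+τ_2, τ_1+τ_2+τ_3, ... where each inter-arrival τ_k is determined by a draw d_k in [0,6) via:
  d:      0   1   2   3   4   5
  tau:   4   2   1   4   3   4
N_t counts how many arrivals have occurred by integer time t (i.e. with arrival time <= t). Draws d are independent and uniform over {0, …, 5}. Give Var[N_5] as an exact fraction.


21471311/60466176

Inter-arrival values over d=0..5: [4, 2, 1, 4, 3, 4]
Each d has probability 1/6, so the pmf of τ is: f(1) = 1/6, f(2) = 1/6, f(3) = 1/6, f(4) = 1/2
Let p_n(j) = P(N_n = j), with p_0 = [1]. Condition on τ_1: p_n(0) = P(τ > n), and for j >= 1, p_n(j) = Σ_{k<=n} f(k)·p_{n−k}(j−1)
p_1 = [5/6, 1/6]  (j = 0..1)
p_2 = [2/3, 11/36, 1/36]  (j = 0..2)
p_3 = [1/2, 5/12, 17/216, 1/216]  (j = 0..3)
p_4 = [0, 5/6, 4/27, 23/1296, 1/1296]  (j = 0..4)
p_5 = [0, 11/18, 37/108, 55/1296, 29/7776, 1/7776]  (j = 0..5)
E[N_5] = Σ j·p_5(j) = 11191/7776;  E[N_5²] = Σ j²·p_5(j) = 6289/2592
Var[N_5] = 6289/2592 − (11191/7776)² = 21471311/60466176


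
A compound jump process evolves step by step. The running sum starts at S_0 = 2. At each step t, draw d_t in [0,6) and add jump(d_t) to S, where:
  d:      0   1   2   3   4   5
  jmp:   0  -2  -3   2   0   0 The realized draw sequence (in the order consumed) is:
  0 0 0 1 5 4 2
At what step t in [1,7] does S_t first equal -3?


7

t=0: S=2, d=0, jump=0, S_1=2
t=1: S=2, d=0, jump=0, S_2=2
t=2: S=2, d=0, jump=0, S_3=2
t=3: S=2, d=1, jump=-2, S_4=0
t=4: S=0, d=5, jump=0, S_5=0
t=5: S=0, d=4, jump=0, S_6=0
t=6: S=0, d=2, jump=-3, S_7=-3


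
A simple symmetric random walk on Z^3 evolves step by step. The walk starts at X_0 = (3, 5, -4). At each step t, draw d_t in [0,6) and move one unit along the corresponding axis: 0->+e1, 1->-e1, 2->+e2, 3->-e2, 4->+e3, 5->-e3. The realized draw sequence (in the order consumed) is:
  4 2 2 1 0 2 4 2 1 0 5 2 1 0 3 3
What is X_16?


(3, 8, -3)

t=0: X=(3, 5, -4), d=4 → +e3, X_1=(3, 5, -3)
t=1: X=(3, 5, -3), d=2 → +e2, X_2=(3, 6, -3)
t=2: X=(3, 6, -3), d=2 → +e2, X_3=(3, 7, -3)
t=3: X=(3, 7, -3), d=1 → -e1, X_4=(2, 7, -3)
t=4: X=(2, 7, -3), d=0 → +e1, X_5=(3, 7, -3)
t=5: X=(3, 7, -3), d=2 → +e2, X_6=(3, 8, -3)
t=6: X=(3, 8, -3), d=4 → +e3, X_7=(3, 8, -2)
t=7: X=(3, 8, -2), d=2 → +e2, X_8=(3, 9, -2)
t=8: X=(3, 9, -2), d=1 → -e1, X_9=(2, 9, -2)
t=9: X=(2, 9, -2), d=0 → +e1, X_10=(3, 9, -2)
t=10: X=(3, 9, -2), d=5 → -e3, X_11=(3, 9, -3)
t=11: X=(3, 9, -3), d=2 → +e2, X_12=(3, 10, -3)
t=12: X=(3, 10, -3), d=1 → -e1, X_13=(2, 10, -3)
t=13: X=(2, 10, -3), d=0 → +e1, X_14=(3, 10, -3)
t=14: X=(3, 10, -3), d=3 → -e2, X_15=(3, 9, -3)
t=15: X=(3, 9, -3), d=3 → -e2, X_16=(3, 8, -3)


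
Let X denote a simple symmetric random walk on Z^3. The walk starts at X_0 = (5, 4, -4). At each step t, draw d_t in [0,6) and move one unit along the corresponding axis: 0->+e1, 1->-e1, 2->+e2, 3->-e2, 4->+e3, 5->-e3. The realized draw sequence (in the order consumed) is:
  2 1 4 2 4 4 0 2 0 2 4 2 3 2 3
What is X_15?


t=0: X=(5, 4, -4), d=2 → +e2, X_1=(5, 5, -4)
t=1: X=(5, 5, -4), d=1 → -e1, X_2=(4, 5, -4)
t=2: X=(4, 5, -4), d=4 → +e3, X_3=(4, 5, -3)
t=3: X=(4, 5, -3), d=2 → +e2, X_4=(4, 6, -3)
t=4: X=(4, 6, -3), d=4 → +e3, X_5=(4, 6, -2)
t=5: X=(4, 6, -2), d=4 → +e3, X_6=(4, 6, -1)
t=6: X=(4, 6, -1), d=0 → +e1, X_7=(5, 6, -1)
t=7: X=(5, 6, -1), d=2 → +e2, X_8=(5, 7, -1)
t=8: X=(5, 7, -1), d=0 → +e1, X_9=(6, 7, -1)
t=9: X=(6, 7, -1), d=2 → +e2, X_10=(6, 8, -1)
t=10: X=(6, 8, -1), d=4 → +e3, X_11=(6, 8, 0)
t=11: X=(6, 8, 0), d=2 → +e2, X_12=(6, 9, 0)
t=12: X=(6, 9, 0), d=3 → -e2, X_13=(6, 8, 0)
t=13: X=(6, 8, 0), d=2 → +e2, X_14=(6, 9, 0)
t=14: X=(6, 9, 0), d=3 → -e2, X_15=(6, 8, 0)

(6, 8, 0)
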